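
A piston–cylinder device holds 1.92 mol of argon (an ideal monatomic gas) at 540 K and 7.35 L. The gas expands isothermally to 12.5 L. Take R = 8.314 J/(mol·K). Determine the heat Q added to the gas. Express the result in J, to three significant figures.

Q ≈ 4580 J

Isothermal ⇒ ΔU = 0, so Q = W = nRT ln(V₂/V₁).
Q = (1.92)(8.314)(540) ln(12.5/7.35) = 8620 × 0.531 = 4577 J.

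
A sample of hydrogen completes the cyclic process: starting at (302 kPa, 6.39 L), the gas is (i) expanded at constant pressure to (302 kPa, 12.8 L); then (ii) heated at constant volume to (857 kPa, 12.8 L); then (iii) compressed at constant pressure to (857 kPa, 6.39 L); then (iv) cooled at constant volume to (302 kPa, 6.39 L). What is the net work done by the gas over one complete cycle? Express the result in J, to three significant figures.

W_net ≈ -3560 J

Constant-volume legs do no work.
W(i) = (302)(12.8 − 6.39) = 1936 J; W(iii) = (857)(6.39 − 12.8) = -5493 J.
W_net = 1936 − 5493 = -3558 J (the counter-clockwise enclosed area).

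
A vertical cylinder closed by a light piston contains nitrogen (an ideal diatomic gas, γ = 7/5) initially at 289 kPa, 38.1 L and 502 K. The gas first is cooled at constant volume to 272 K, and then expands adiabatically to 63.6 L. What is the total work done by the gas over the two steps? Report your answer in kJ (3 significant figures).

W_total ≈ 2.76 kJ

Step 1 (isochoric): W = 0 (constant volume).
After step 1: P = 156.6 kPa (V unchanged).
Step 2 (adiabatic): W = (P₁V₁ − P₂V₂)/(γ−1) = (5966 − 4860)/0.4 = 2764 J.
W_total = 0 + 2764 = 2764 J.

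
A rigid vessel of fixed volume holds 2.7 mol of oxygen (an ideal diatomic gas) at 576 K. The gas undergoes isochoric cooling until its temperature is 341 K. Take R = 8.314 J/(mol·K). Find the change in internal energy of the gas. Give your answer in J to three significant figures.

ΔU ≈ -13200 J

Constant volume ⇒ W = 0, so Q = ΔU = nCᵥΔT with Cᵥ = 5R/2 = 20.79 J/(mol·K).
ΔU = (2.7)(20.79)(341 − 576) = -13188 J.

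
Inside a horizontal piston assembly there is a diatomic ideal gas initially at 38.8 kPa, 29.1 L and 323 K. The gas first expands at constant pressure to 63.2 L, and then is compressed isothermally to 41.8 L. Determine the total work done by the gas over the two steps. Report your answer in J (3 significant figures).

W_total ≈ 309 J

Step 1 (isobaric): W = PΔV = (38.8 kPa)(63.2 − 29.1 L) = 1323 J.
After step 1: P = 38.8 kPa, V = 63.2 L, T = 701.5 K.
Step 2 (isothermal): W = P₁V₁ ln(V₂/V₁) = (2452) ln(41.8/63.2) = -1014 J.
W_total = 1323 − 1014 = 309.3 J.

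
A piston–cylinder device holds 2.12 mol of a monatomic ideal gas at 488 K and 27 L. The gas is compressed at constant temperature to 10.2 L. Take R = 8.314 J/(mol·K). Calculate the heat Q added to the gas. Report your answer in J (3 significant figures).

Isothermal ⇒ ΔU = 0, so Q = W = nRT ln(V₂/V₁).
Q = (2.12)(8.314)(488) ln(10.2/27) = 8601 × -0.9734 = -8373 J.

Q ≈ -8370 J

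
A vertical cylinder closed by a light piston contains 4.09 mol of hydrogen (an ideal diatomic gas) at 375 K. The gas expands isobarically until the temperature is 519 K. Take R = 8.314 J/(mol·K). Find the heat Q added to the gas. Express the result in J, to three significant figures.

Isobaric: W = nRΔT = (4.09)(8.314)(144) = 4897 J.
ΔU = nCᵥΔT with Cᵥ = 5R/2: ΔU = (4.09)(20.79)(144) = 12242 J.
Q = ΔU + W = 12242 + 4897 = 17138 J.

Q ≈ 17100 J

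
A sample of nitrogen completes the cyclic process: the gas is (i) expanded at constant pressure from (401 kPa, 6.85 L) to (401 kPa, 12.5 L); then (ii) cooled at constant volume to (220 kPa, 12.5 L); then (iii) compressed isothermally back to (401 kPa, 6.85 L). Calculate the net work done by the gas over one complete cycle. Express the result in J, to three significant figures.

W_net ≈ 612 J

Leg (i): W = PΔV = (401)(12.5 − 6.85) = 2266 J.
Leg (ii): W = 0.
Leg (iii): W = PᵢVᵢ ln(V_f/Vᵢ) = (2750) ln(6.85/12.5) = -1654 J.
W_net = 2266 − 1654 = 611.6 J.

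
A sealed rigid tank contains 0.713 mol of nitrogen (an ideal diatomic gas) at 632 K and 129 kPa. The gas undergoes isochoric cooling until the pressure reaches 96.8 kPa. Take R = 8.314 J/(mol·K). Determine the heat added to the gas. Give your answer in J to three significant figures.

Constant volume ⇒ W = 0, so Q = ΔU = nCᵥΔT with Cᵥ = 5R/2 = 20.79 J/(mol·K).
At constant V, T₂/T₁ = P₂/P₁ ⇒ ΔT = T₁(P₂/P₁ − 1) = 632·(96.8/129 − 1) = -157.8 K.
ΔU = (0.713)(20.79)(-157.8) = -2338 J.

Q ≈ -2340 J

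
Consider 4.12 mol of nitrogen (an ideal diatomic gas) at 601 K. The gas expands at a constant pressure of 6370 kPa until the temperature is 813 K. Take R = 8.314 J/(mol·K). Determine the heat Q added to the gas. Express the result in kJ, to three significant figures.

Q ≈ 25.4 kJ

Isobaric: W = nRΔT = (4.12)(8.314)(212) = 7262 J.
ΔU = nCᵥΔT with Cᵥ = 5R/2: ΔU = (4.12)(20.79)(212) = 18154 J.
Q = ΔU + W = 18154 + 7262 = 25416 J.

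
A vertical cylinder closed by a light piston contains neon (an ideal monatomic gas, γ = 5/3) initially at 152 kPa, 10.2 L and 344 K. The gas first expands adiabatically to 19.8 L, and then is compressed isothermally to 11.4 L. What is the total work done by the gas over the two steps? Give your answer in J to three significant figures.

W_total ≈ 281 J

Step 1 (adiabatic): W = (P₁V₁ − P₂V₂)/(γ−1) = (1550 − 996.3)/0.667 = 831.1 J.
After step 1: P = 50.32 kPa, V = 19.8 L, T = 221.1 K.
Step 2 (isothermal): W = P₁V₁ ln(V₂/V₁) = (996.3) ln(11.4/19.8) = -550 J.
W_total = 831.1 − 550 = 281.1 J.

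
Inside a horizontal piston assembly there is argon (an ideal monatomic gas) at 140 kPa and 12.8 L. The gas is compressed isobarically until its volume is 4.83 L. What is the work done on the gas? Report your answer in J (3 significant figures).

Isobaric: W = P ΔV.
W = (140 kPa)(4.83 − 12.8 L) = (140)(-7.97) = -1116 J.
Work on gas = −W_by = 1116 J.

W ≈ 1120 J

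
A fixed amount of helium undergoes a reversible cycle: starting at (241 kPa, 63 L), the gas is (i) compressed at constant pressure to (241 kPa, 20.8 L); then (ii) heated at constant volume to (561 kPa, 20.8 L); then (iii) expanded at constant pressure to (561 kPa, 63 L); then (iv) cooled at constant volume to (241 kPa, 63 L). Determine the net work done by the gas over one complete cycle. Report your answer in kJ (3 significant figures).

W_net ≈ 13.5 kJ

Constant-volume legs do no work.
W(i) = (241)(20.8 − 63) = -10170 J; W(iii) = (561)(63 − 20.8) = 23674 J.
W_net = -10170 + 23674 = 13504 J (the clockwise enclosed area).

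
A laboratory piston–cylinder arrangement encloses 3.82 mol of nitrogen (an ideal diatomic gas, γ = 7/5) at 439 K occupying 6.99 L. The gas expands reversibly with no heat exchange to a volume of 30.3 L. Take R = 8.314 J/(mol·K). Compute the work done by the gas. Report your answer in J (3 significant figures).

Adiabatic: TV^(γ−1) = const with γ = 7/5.
T₂ = T₁ (V₁/V₂)^(γ−1) = 439 × (6.99/30.3)^0.4 = 439 × 0.5562 = 244.2 K.
W_by = nCᵥ(T₁ − T₂) = (3.82)(20.79)(439 − 244.2) = 15470 J.

W ≈ 15500 J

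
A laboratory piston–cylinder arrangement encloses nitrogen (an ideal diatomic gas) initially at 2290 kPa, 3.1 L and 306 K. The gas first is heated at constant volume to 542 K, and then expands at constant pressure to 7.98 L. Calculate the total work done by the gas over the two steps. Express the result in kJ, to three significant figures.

Step 1 (isochoric): W = 0 (constant volume).
After step 1: P = 4056 kPa (V unchanged).
Step 2 (isobaric): W = PΔV = (4056 kPa)(7.98 − 3.1 L) = 19794 J.
W_total = 0 + 19794 = 19794 J.

W_total ≈ 19.8 kJ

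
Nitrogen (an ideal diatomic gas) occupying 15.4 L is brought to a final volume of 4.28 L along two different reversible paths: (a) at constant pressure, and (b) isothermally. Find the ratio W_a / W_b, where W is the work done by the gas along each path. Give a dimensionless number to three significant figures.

W_a / W_b ≈ 0.564

Path (a) isobaric: W = P₁(V₂ − V₁) → W_a/(P₁V₁) = -0.7221.
Path (b) isothermal: W = P₁V₁ ln(V₂/V₁) → W_b/(P₁V₁) = -1.28.
W_a / W_b = -0.7221 / -1.28 = 0.5639.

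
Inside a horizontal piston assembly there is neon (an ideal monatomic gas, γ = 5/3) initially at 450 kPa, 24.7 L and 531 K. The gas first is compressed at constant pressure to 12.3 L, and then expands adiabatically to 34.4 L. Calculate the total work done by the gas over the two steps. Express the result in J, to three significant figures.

Step 1 (isobaric): W = PΔV = (450 kPa)(12.3 − 24.7 L) = -5580 J.
After step 1: P = 450 kPa, V = 12.3 L, T = 264.4 K.
Step 2 (adiabatic): W = (P₁V₁ − P₂V₂)/(γ−1) = (5535 − 2788)/0.667 = 4120 J.
W_total = -5580 + 4120 = -1460 J.

W_total ≈ -1460 J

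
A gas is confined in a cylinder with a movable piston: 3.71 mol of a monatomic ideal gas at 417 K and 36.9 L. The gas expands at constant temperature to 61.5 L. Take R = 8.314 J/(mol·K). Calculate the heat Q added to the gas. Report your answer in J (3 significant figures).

Q ≈ 6570 J

Isothermal ⇒ ΔU = 0, so Q = W = nRT ln(V₂/V₁).
Q = (3.71)(8.314)(417) ln(61.5/36.9) = 12862 × 0.5108 = 6570 J.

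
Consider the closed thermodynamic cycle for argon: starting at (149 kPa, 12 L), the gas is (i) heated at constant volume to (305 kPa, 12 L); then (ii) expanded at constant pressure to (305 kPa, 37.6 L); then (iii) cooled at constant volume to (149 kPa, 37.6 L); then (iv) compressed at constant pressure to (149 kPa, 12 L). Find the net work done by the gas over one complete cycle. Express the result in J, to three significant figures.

Constant-volume legs do no work.
W(ii) = (305)(37.6 − 12) = 7808 J; W(iv) = (149)(12 − 37.6) = -3814 J.
W_net = 7808 − 3814 = 3994 J (the clockwise enclosed area).

W_net ≈ 3990 J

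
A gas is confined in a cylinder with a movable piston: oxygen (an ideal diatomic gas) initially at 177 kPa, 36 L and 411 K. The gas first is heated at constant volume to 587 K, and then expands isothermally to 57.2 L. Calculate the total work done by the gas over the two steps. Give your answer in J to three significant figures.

W_total ≈ 4210 J

Step 1 (isochoric): W = 0 (constant volume).
After step 1: P = 252.8 kPa (V unchanged).
Step 2 (isothermal): W = P₁V₁ ln(V₂/V₁) = (9101) ln(57.2/36) = 4214 J.
W_total = 0 + 4214 = 4214 J.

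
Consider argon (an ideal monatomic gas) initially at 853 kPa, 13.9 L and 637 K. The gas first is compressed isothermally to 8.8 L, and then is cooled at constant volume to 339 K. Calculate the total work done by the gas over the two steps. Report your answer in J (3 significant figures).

W_total ≈ -5420 J

Step 1 (isothermal): W = P₁V₁ ln(V₂/V₁) = (11857) ln(8.8/13.9) = -5420 J.
Step 2 (isochoric): W = 0 (constant volume).
W_total = -5420 + 0 = -5420 J.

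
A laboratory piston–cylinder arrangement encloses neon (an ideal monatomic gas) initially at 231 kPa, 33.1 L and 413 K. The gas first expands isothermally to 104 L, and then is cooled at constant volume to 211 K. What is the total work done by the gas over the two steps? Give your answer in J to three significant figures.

W_total ≈ 8750 J

Step 1 (isothermal): W = P₁V₁ ln(V₂/V₁) = (7646) ln(104/33.1) = 8754 J.
Step 2 (isochoric): W = 0 (constant volume).
W_total = 8754 + 0 = 8754 J.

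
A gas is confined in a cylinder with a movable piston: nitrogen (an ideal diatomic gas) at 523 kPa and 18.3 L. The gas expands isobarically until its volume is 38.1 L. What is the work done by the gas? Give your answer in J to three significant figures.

Isobaric: W = P ΔV.
W = (523 kPa)(38.1 − 18.3 L) = (523)(19.8) = 10355 J.

W ≈ 10400 J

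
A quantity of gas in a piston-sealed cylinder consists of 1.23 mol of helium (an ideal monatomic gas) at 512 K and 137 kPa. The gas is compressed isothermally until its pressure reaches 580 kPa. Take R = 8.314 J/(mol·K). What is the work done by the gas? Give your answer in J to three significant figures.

Isothermal process: W = nRT ln(V₂/V₁) = nRT ln(P₁/P₂).
W = (1.23)(8.314)(512) × ln(137/580)
  = 5236 × ln(0.2362) = 5236 × -1.443
W_by_gas = -7556 J.

W ≈ -7560 J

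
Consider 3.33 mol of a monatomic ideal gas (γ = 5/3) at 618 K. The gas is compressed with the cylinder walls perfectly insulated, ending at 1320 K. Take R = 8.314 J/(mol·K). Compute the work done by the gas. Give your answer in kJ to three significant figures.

Adiabatic ⇒ Q = 0, so W_by = −ΔU = nCᵥ(T₁ − T₂).
Cᵥ = 3R/2 = 12.47 J/(mol·K).
W = (3.33)(12.47)(618 − 1320) = -29153 J.

W ≈ -29.2 kJ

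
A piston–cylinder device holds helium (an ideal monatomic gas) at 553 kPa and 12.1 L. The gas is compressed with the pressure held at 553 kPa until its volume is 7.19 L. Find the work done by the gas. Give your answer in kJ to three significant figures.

W ≈ -2.72 kJ

Isobaric: W = P ΔV.
W = (553 kPa)(7.19 − 12.1 L) = (553)(-4.91) = -2715 J.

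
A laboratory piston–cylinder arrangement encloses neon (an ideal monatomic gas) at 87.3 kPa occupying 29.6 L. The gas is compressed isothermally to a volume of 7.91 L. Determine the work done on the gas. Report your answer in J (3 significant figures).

W ≈ 3410 J

Isothermal: W = nRT ln(V₂/V₁) = P₁V₁ ln(V₂/V₁).
P₁V₁ = (87.3 kPa)(29.6 L) = 2584 J.
W = 2584 × ln(7.91/29.6) = 2584 × -1.32
W_by_gas = -3410 J; work on gas = −W_by = 3410 J.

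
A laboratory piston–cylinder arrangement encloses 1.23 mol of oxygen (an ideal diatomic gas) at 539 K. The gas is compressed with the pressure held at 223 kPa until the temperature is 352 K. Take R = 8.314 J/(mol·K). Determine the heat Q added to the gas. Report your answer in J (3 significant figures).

Q ≈ -6690 J

Isobaric: W = nRΔT = (1.23)(8.314)(-187) = -1912 J.
ΔU = nCᵥΔT with Cᵥ = 5R/2: ΔU = (1.23)(20.79)(-187) = -4781 J.
Q = ΔU + W = -4781 − 1912 = -6693 J.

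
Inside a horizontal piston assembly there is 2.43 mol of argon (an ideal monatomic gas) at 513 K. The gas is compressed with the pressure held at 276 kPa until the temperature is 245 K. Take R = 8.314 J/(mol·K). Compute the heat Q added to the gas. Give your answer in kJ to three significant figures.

Q ≈ -13.5 kJ

Isobaric: W = nRΔT = (2.43)(8.314)(-268) = -5414 J.
ΔU = nCᵥΔT with Cᵥ = 3R/2: ΔU = (2.43)(12.47)(-268) = -8122 J.
Q = ΔU + W = -8122 − 5414 = -13536 J.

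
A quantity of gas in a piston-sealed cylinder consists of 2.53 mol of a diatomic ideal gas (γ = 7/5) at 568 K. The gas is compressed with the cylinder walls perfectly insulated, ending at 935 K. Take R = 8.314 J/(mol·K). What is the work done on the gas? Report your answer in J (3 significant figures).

W ≈ 19300 J

Adiabatic ⇒ Q = 0, so W_by = −ΔU = nCᵥ(T₁ − T₂).
Cᵥ = 5R/2 = 20.79 J/(mol·K).
W = (2.53)(20.79)(568 − 935) = -19299 J.
Work on gas = −W_by = 19299 J.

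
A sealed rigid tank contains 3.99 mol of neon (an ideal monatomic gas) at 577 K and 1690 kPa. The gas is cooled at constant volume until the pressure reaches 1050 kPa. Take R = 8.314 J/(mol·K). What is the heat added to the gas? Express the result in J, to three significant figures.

Q ≈ -10900 J

Constant volume ⇒ W = 0, so Q = ΔU = nCᵥΔT with Cᵥ = 3R/2 = 12.47 J/(mol·K).
At constant V, T₂/T₁ = P₂/P₁ ⇒ ΔT = T₁(P₂/P₁ − 1) = 577·(1050/1690 − 1) = -218.5 K.
ΔU = (3.99)(12.47)(-218.5) = -10873 J.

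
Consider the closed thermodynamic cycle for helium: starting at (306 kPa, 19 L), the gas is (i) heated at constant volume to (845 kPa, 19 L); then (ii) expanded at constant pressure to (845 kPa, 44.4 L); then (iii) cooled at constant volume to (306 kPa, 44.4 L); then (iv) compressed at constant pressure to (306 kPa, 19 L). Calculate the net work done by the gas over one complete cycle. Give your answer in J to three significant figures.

Constant-volume legs do no work.
W(ii) = (845)(44.4 − 19) = 21463 J; W(iv) = (306)(19 − 44.4) = -7772 J.
W_net = 21463 − 7772 = 13691 J (the clockwise enclosed area).

W_net ≈ 13700 J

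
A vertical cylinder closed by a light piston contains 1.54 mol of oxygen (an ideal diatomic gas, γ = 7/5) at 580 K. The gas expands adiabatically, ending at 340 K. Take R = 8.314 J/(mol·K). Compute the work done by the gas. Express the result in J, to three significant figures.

Adiabatic ⇒ Q = 0, so W_by = −ΔU = nCᵥ(T₁ − T₂).
Cᵥ = 5R/2 = 20.79 J/(mol·K).
W = (1.54)(20.79)(580 − 340) = 7682 J.

W ≈ 7680 J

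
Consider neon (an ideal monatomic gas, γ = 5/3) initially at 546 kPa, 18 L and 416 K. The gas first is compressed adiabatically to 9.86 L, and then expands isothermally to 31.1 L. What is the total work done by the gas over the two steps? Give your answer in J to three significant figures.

W_total ≈ 9590 J

Step 1 (adiabatic): W = (P₁V₁ − P₂V₂)/(γ−1) = (9828 − 14680)/0.667 = -7278 J.
After step 1: P = 1489 kPa, V = 9.86 L, T = 621.4 K.
Step 2 (isothermal): W = P₁V₁ ln(V₂/V₁) = (14680) ln(31.1/9.86) = 16863 J.
W_total = -7278 + 16863 = 9585 J.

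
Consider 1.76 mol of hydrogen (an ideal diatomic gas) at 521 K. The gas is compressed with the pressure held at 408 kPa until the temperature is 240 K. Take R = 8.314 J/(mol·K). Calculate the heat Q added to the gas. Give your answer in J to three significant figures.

Isobaric: W = nRΔT = (1.76)(8.314)(-281) = -4112 J.
ΔU = nCᵥΔT with Cᵥ = 5R/2: ΔU = (1.76)(20.79)(-281) = -10279 J.
Q = ΔU + W = -10279 − 4112 = -14391 J.

Q ≈ -14400 J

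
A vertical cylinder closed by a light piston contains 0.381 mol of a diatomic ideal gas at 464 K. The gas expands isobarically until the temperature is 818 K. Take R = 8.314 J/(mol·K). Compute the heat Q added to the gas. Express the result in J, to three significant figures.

Isobaric: W = nRΔT = (0.381)(8.314)(354) = 1121 J.
ΔU = nCᵥΔT with Cᵥ = 5R/2: ΔU = (0.381)(20.79)(354) = 2803 J.
Q = ΔU + W = 2803 + 1121 = 3925 J.

Q ≈ 3920 J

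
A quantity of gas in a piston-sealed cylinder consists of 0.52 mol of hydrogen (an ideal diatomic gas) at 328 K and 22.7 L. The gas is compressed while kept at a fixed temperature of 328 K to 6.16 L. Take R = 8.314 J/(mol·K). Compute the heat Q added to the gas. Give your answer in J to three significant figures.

Isothermal ⇒ ΔU = 0, so Q = W = nRT ln(V₂/V₁).
Q = (0.52)(8.314)(328) ln(6.16/22.7) = 1418 × -1.304 = -1850 J.

Q ≈ -1850 J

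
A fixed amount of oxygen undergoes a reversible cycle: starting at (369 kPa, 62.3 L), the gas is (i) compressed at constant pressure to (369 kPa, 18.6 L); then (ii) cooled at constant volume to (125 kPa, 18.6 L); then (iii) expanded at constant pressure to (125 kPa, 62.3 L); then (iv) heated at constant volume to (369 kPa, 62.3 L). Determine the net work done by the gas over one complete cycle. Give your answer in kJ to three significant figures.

W_net ≈ -10.7 kJ

Constant-volume legs do no work.
W(i) = (369)(18.6 − 62.3) = -16125 J; W(iii) = (125)(62.3 − 18.6) = 5462 J.
W_net = -16125 + 5462 = -10663 J (the counter-clockwise enclosed area).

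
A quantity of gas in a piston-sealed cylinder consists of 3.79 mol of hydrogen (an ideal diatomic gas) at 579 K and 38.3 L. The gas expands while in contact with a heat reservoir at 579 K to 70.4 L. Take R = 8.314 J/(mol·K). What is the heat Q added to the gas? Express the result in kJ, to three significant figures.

Isothermal ⇒ ΔU = 0, so Q = W = nRT ln(V₂/V₁).
Q = (3.79)(8.314)(579) ln(70.4/38.3) = 18244 × 0.6087 = 11106 J.

Q ≈ 11.1 kJ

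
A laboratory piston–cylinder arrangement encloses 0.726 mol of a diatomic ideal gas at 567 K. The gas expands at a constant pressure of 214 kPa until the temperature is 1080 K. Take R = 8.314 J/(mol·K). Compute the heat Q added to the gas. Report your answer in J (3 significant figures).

Q ≈ 10800 J

Isobaric: W = nRΔT = (0.726)(8.314)(513) = 3096 J.
ΔU = nCᵥΔT with Cᵥ = 5R/2: ΔU = (0.726)(20.79)(513) = 7741 J.
Q = ΔU + W = 7741 + 3096 = 10838 J.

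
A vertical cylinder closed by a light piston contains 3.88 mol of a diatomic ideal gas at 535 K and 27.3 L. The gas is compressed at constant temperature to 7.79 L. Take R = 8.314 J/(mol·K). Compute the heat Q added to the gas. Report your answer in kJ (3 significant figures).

Q ≈ -21.6 kJ

Isothermal ⇒ ΔU = 0, so Q = W = nRT ln(V₂/V₁).
Q = (3.88)(8.314)(535) ln(7.79/27.3) = 17258 × -1.254 = -21643 J.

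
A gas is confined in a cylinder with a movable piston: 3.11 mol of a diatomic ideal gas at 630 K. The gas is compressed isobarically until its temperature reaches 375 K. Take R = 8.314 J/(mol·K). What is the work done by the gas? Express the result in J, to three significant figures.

Isobaric: W = P ΔV = nR ΔT.
W = (3.11)(8.314)(375 − 630) = -6593 J.

W ≈ -6590 J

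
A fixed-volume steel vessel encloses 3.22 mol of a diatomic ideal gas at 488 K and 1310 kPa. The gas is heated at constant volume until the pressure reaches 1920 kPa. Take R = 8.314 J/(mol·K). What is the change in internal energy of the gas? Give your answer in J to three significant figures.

Constant volume ⇒ W = 0, so Q = ΔU = nCᵥΔT with Cᵥ = 5R/2 = 20.79 J/(mol·K).
At constant V, T₂/T₁ = P₂/P₁ ⇒ ΔT = T₁(P₂/P₁ − 1) = 488·(1920/1310 − 1) = 227.2 K.
ΔU = (3.22)(20.79)(227.2) = 15208 J.

ΔU ≈ 15200 J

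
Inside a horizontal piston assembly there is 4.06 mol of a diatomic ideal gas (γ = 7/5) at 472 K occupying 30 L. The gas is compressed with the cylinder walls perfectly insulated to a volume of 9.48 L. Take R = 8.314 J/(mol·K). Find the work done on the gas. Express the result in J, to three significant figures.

Adiabatic: TV^(γ−1) = const with γ = 7/5.
T₂ = T₁ (V₁/V₂)^(γ−1) = 472 × (30/9.48)^0.4 = 472 × 1.585 = 748.3 K.
W_by = nCᵥ(T₁ − T₂) = (4.06)(20.79)(472 − 748.3) = -23315 J.
Work on gas = −W_by = 23315 J.

W ≈ 23300 J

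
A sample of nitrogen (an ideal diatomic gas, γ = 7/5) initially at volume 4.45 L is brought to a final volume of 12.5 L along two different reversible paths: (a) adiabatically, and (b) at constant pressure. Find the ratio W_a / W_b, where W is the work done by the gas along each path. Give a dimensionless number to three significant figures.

Path (a) adiabatic: W = P₁V₁(1 − (V₁/V₂)^(γ−1))/(γ−1) → W_a/(P₁V₁) = 0.8461.
Path (b) isobaric: W = P₁(V₂ − V₁) → W_b/(P₁V₁) = 1.809.
W_a / W_b = 0.8461 / 1.809 = 0.4677.

W_a / W_b ≈ 0.468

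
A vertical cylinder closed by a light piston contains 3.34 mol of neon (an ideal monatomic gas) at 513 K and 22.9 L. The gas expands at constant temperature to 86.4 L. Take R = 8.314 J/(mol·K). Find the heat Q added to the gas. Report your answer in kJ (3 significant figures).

Isothermal ⇒ ΔU = 0, so Q = W = nRT ln(V₂/V₁).
Q = (3.34)(8.314)(513) ln(86.4/22.9) = 14245 × 1.328 = 18916 J.

Q ≈ 18.9 kJ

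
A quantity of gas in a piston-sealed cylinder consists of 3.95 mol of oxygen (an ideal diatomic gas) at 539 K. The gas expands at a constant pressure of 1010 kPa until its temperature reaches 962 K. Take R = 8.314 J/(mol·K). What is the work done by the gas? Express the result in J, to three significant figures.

W ≈ 13900 J

Isobaric: W = P ΔV = nR ΔT.
W = (3.95)(8.314)(962 − 539) = 13891 J.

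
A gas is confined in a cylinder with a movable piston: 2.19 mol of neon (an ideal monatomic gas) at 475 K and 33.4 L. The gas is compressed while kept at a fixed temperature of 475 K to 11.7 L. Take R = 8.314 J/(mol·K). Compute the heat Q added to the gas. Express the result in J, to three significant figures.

Q ≈ -9070 J

Isothermal ⇒ ΔU = 0, so Q = W = nRT ln(V₂/V₁).
Q = (2.19)(8.314)(475) ln(11.7/33.4) = 8649 × -1.049 = -9072 J.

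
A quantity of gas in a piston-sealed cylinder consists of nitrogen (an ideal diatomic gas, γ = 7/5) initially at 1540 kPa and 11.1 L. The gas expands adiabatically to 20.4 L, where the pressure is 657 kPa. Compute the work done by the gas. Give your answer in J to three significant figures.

Adiabatic: W = (P₁V₁ − P₂V₂)/(γ − 1) with γ = 7/5.
P₁V₁ = 17094 J, P₂V₂ = 13403 J.
W = (17094 − 13403) / 0.4 = 9228 J.

W ≈ 9230 J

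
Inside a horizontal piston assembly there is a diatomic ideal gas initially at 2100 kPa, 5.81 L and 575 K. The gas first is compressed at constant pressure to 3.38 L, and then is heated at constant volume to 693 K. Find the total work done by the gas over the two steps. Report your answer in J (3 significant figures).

Step 1 (isobaric): W = PΔV = (2100 kPa)(3.38 − 5.81 L) = -5103 J.
Step 2 (isochoric): W = 0 (constant volume).
W_total = -5103 + 0 = -5103 J.

W_total ≈ -5100 J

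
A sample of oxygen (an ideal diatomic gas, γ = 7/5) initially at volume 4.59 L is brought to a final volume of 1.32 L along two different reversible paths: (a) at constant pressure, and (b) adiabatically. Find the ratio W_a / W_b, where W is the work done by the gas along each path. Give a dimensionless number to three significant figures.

Path (a) isobaric: W = P₁(V₂ − V₁) → W_a/(P₁V₁) = -0.7124.
Path (b) adiabatic: W = P₁V₁(1 − (V₁/V₂)^(γ−1))/(γ−1) → W_b/(P₁V₁) = -1.616.
W_a / W_b = -0.7124 / -1.616 = 0.441.

W_a / W_b ≈ 0.441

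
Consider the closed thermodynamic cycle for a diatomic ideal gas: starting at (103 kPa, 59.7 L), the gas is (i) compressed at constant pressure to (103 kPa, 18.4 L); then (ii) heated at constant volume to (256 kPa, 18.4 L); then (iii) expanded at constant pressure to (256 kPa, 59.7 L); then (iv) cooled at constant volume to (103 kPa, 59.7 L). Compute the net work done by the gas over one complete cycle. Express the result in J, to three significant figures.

Constant-volume legs do no work.
W(i) = (103)(18.4 − 59.7) = -4254 J; W(iii) = (256)(59.7 − 18.4) = 10573 J.
W_net = -4254 + 10573 = 6319 J (the clockwise enclosed area).

W_net ≈ 6320 J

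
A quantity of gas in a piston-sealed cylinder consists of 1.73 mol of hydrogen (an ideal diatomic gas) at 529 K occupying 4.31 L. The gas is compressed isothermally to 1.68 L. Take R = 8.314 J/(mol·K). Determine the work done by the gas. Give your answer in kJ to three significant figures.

Isothermal: W = nRT ln(V₂/V₁).
W = (1.73)(8.314)(529) × ln(1.68/4.31)
  = 7609 × -0.9421
W_by_gas = -7169 J.

W ≈ -7.17 kJ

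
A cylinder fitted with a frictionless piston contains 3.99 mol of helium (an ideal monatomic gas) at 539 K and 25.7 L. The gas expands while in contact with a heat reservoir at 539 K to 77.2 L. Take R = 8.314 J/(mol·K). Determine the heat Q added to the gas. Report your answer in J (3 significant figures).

Isothermal ⇒ ΔU = 0, so Q = W = nRT ln(V₂/V₁).
Q = (3.99)(8.314)(539) ln(77.2/25.7) = 17880 × 1.1 = 19667 J.

Q ≈ 19700 J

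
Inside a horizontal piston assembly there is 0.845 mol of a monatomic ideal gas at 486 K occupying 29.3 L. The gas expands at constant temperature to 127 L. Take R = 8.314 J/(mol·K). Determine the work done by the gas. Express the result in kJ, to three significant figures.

Isothermal: W = nRT ln(V₂/V₁).
W = (0.845)(8.314)(486) × ln(127/29.3)
  = 3414 × 1.467
W_by_gas = 5007 J.

W ≈ 5.01 kJ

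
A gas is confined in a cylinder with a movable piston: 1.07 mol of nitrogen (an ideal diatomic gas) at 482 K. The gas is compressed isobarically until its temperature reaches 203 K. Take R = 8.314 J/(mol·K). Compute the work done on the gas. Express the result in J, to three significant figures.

W ≈ 2480 J

Isobaric: W = P ΔV = nR ΔT.
W = (1.07)(8.314)(203 − 482) = -2482 J.
Work on gas = −W_by = 2482 J.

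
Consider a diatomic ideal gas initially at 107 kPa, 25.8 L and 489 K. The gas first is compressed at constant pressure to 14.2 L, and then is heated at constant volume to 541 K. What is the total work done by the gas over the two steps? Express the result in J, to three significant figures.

Step 1 (isobaric): W = PΔV = (107 kPa)(14.2 − 25.8 L) = -1241 J.
Step 2 (isochoric): W = 0 (constant volume).
W_total = -1241 + 0 = -1241 J.

W_total ≈ -1240 J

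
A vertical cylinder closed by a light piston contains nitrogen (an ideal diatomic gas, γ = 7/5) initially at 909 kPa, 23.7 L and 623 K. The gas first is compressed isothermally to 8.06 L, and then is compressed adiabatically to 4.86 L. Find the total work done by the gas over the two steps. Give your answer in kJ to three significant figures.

W_total ≈ -35.3 kJ

Step 1 (isothermal): W = P₁V₁ ln(V₂/V₁) = (21543) ln(8.06/23.7) = -23236 J.
After step 1: P = 2673 kPa, V = 8.06 L, T = 623 K.
Step 2 (adiabatic): W = (P₁V₁ − P₂V₂)/(γ−1) = (21543 − 26375)/0.4 = -12079 J.
W_total = -23236 − 12079 = -35315 J.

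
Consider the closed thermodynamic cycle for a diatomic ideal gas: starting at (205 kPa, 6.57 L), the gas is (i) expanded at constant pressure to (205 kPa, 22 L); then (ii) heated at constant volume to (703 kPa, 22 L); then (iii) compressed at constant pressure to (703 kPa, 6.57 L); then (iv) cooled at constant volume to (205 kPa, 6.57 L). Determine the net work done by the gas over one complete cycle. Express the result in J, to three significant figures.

W_net ≈ -7680 J

Constant-volume legs do no work.
W(i) = (205)(22 − 6.57) = 3163 J; W(iii) = (703)(6.57 − 22) = -10847 J.
W_net = 3163 − 10847 = -7684 J (the counter-clockwise enclosed area).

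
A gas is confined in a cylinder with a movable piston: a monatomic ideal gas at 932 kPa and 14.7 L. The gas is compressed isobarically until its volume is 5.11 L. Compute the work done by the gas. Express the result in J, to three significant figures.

W ≈ -8940 J

Isobaric: W = P ΔV.
W = (932 kPa)(5.11 − 14.7 L) = (932)(-9.59) = -8938 J.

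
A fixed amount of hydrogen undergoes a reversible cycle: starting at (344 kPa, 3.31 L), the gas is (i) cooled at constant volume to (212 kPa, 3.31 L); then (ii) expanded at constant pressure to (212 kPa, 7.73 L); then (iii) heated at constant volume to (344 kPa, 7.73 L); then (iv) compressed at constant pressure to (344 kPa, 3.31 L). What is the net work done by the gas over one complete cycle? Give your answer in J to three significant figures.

W_net ≈ -583 J

Constant-volume legs do no work.
W(ii) = (212)(7.73 − 3.31) = 937 J; W(iv) = (344)(3.31 − 7.73) = -1520 J.
W_net = 937 − 1520 = -583.4 J (the counter-clockwise enclosed area).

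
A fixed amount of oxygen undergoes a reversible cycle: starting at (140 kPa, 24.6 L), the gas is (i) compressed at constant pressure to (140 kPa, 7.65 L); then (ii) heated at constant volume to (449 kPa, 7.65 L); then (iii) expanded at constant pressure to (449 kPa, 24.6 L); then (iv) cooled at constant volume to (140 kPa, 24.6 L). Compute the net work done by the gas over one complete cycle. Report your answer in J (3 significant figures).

Constant-volume legs do no work.
W(i) = (140)(7.65 − 24.6) = -2373 J; W(iii) = (449)(24.6 − 7.65) = 7611 J.
W_net = -2373 + 7611 = 5238 J (the clockwise enclosed area).

W_net ≈ 5240 J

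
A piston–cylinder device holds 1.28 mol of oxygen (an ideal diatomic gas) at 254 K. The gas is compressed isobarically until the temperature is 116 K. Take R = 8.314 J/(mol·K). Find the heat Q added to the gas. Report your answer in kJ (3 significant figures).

Q ≈ -5.14 kJ

Isobaric: W = nRΔT = (1.28)(8.314)(-138) = -1469 J.
ΔU = nCᵥΔT with Cᵥ = 5R/2: ΔU = (1.28)(20.79)(-138) = -3671 J.
Q = ΔU + W = -3671 − 1469 = -5140 J.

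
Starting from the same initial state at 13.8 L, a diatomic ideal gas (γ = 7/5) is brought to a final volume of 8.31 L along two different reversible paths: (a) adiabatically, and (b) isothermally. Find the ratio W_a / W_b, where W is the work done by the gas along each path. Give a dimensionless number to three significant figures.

Path (a) adiabatic: W = P₁V₁(1 − (V₁/V₂)^(γ−1))/(γ−1) → W_a/(P₁V₁) = -0.5623.
Path (b) isothermal: W = P₁V₁ ln(V₂/V₁) → W_b/(P₁V₁) = -0.5072.
W_a / W_b = -0.5623 / -0.5072 = 1.109.

W_a / W_b ≈ 1.11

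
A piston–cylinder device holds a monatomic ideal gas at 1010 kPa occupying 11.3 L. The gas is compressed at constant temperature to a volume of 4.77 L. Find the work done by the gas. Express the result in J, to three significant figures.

Isothermal: W = nRT ln(V₂/V₁) = P₁V₁ ln(V₂/V₁).
P₁V₁ = (1010 kPa)(11.3 L) = 11413 J.
W = 11413 × ln(4.77/11.3) = 11413 × -0.8625
W_by_gas = -9843 J.

W ≈ -9840 J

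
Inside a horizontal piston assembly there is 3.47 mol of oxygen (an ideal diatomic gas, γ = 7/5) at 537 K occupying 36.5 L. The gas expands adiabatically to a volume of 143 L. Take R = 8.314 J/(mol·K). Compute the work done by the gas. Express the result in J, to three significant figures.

Adiabatic: TV^(γ−1) = const with γ = 7/5.
T₂ = T₁ (V₁/V₂)^(γ−1) = 537 × (36.5/143)^0.4 = 537 × 0.5791 = 311 K.
W_by = nCᵥ(T₁ − T₂) = (3.47)(20.79)(537 − 311) = 16300 J.

W ≈ 16300 J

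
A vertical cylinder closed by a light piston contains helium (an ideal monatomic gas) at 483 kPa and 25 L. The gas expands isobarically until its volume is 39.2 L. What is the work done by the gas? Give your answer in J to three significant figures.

Isobaric: W = P ΔV.
W = (483 kPa)(39.2 − 25 L) = (483)(14.2) = 6859 J.

W ≈ 6860 J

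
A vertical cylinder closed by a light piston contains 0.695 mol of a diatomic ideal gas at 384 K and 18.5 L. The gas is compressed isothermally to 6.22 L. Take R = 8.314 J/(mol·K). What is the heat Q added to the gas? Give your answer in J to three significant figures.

Isothermal ⇒ ΔU = 0, so Q = W = nRT ln(V₂/V₁).
Q = (0.695)(8.314)(384) ln(6.22/18.5) = 2219 × -1.09 = -2419 J.

Q ≈ -2420 J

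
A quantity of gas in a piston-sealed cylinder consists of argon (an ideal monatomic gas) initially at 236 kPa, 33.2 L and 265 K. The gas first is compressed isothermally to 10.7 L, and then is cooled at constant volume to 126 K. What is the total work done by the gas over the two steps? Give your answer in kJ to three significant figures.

W_total ≈ -8.87 kJ

Step 1 (isothermal): W = P₁V₁ ln(V₂/V₁) = (7835) ln(10.7/33.2) = -8872 J.
Step 2 (isochoric): W = 0 (constant volume).
W_total = -8872 + 0 = -8872 J.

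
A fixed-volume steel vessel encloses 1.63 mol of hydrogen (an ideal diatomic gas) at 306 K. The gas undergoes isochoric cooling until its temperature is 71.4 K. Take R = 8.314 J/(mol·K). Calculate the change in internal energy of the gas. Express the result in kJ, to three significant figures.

Constant volume ⇒ W = 0, so Q = ΔU = nCᵥΔT with Cᵥ = 5R/2 = 20.79 J/(mol·K).
ΔU = (1.63)(20.79)(71.4 − 306) = -7948 J.

ΔU ≈ -7.95 kJ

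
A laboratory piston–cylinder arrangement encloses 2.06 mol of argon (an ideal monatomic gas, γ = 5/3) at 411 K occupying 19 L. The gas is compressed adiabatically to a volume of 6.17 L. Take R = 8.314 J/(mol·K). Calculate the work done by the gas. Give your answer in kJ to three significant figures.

Adiabatic: TV^(γ−1) = const with γ = 5/3.
T₂ = T₁ (V₁/V₂)^(γ−1) = 411 × (19/6.17)^0.667 = 411 × 2.117 = 869.9 K.
W_by = nCᵥ(T₁ − T₂) = (2.06)(12.47)(411 − 869.9) = -11790 J.

W ≈ -11.8 kJ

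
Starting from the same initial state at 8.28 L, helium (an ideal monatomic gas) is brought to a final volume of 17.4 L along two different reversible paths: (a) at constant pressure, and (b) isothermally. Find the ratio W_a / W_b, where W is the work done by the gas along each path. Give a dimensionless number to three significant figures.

Path (a) isobaric: W = P₁(V₂ − V₁) → W_a/(P₁V₁) = 1.101.
Path (b) isothermal: W = P₁V₁ ln(V₂/V₁) → W_b/(P₁V₁) = 0.7426.
W_a / W_b = 1.101 / 0.7426 = 1.483.

W_a / W_b ≈ 1.48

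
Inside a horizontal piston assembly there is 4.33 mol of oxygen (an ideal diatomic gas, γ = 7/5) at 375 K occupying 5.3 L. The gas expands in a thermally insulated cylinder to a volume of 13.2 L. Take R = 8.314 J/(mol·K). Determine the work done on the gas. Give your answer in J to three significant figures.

W ≈ -10300 J

Adiabatic: TV^(γ−1) = const with γ = 7/5.
T₂ = T₁ (V₁/V₂)^(γ−1) = 375 × (5.3/13.2)^0.4 = 375 × 0.6942 = 260.3 K.
W_by = nCᵥ(T₁ − T₂) = (4.33)(20.79)(375 − 260.3) = 10321 J.
Work on gas = −W_by = -10321 J.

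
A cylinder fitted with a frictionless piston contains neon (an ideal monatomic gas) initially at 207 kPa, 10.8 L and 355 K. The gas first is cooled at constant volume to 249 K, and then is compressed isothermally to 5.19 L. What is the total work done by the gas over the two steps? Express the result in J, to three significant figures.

Step 1 (isochoric): W = 0 (constant volume).
After step 1: P = 145.2 kPa (V unchanged).
Step 2 (isothermal): W = P₁V₁ ln(V₂/V₁) = (1568) ln(5.19/10.8) = -1149 J.
W_total = 0 − 1149 = -1149 J.

W_total ≈ -1150 J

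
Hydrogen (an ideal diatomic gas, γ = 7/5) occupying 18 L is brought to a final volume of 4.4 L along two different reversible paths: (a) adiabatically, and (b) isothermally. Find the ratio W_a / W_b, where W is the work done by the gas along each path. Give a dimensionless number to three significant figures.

Path (a) adiabatic: W = P₁V₁(1 − (V₁/V₂)^(γ−1))/(γ−1) → W_a/(P₁V₁) = -1.892.
Path (b) isothermal: W = P₁V₁ ln(V₂/V₁) → W_b/(P₁V₁) = -1.409.
W_a / W_b = -1.892 / -1.409 = 1.343.

W_a / W_b ≈ 1.34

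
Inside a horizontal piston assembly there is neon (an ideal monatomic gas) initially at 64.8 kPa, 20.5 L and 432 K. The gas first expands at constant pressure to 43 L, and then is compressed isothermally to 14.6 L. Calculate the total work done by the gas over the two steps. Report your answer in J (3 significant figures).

Step 1 (isobaric): W = PΔV = (64.8 kPa)(43 − 20.5 L) = 1458 J.
After step 1: P = 64.8 kPa, V = 43 L, T = 906.1 K.
Step 2 (isothermal): W = P₁V₁ ln(V₂/V₁) = (2786) ln(14.6/43) = -3010 J.
W_total = 1458 − 3010 = -1552 J.

W_total ≈ -1550 J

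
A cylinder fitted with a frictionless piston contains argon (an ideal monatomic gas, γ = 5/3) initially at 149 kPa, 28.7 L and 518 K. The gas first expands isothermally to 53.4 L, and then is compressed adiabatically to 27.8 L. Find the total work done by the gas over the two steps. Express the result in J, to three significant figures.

Step 1 (isothermal): W = P₁V₁ ln(V₂/V₁) = (4276) ln(53.4/28.7) = 2655 J.
After step 1: P = 80.08 kPa, V = 53.4 L, T = 518 K.
Step 2 (adiabatic): W = (P₁V₁ − P₂V₂)/(γ−1) = (4276 − 6608)/0.667 = -3497 J.
W_total = 2655 − 3497 = -842.2 J.

W_total ≈ -842 J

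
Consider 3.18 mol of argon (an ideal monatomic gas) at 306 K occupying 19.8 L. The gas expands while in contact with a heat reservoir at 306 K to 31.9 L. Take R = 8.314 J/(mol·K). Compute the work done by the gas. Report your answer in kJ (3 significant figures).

W ≈ 3.86 kJ

Isothermal: W = nRT ln(V₂/V₁).
W = (3.18)(8.314)(306) × ln(31.9/19.8)
  = 8090 × 0.4769
W_by_gas = 3858 J.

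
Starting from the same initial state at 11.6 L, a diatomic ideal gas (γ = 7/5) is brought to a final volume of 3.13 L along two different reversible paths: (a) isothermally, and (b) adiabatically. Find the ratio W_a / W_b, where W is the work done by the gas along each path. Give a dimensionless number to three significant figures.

Path (a) isothermal: W = P₁V₁ ln(V₂/V₁) → W_a/(P₁V₁) = -1.31.
Path (b) adiabatic: W = P₁V₁(1 − (V₁/V₂)^(γ−1))/(γ−1) → W_b/(P₁V₁) = -1.722.
W_a / W_b = -1.31 / -1.722 = 0.7608.

W_a / W_b ≈ 0.761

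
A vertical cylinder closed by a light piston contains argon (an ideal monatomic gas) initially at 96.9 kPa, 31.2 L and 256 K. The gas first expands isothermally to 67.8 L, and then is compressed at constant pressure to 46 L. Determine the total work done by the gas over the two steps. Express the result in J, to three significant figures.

W_total ≈ 1370 J

Step 1 (isothermal): W = P₁V₁ ln(V₂/V₁) = (3023) ln(67.8/31.2) = 2347 J.
After step 1: P = 44.59 kPa, V = 67.8 L, T = 256 K.
Step 2 (isobaric): W = PΔV = (44.59 kPa)(46 − 67.8 L) = -972.1 J.
W_total = 2347 − 972.1 = 1374 J.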